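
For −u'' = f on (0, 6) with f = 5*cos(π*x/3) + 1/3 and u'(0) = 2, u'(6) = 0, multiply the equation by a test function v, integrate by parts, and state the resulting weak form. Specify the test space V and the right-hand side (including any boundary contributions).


V = H^1(0, 6) (v unrestricted at boundary; u is determined up to an additive constant); weak form: ∫_0^6 u'v' dx = ∫_0^6 (5*cos(π*x/3) + 1/3) v dx − 2·v(0) for all v ∈ V.

Multiply both sides by a test function v and integrate from 0 to 6:
  ∫_0^6 −u''(x) v(x) dx = ∫_0^6 f(x) v(x) dx.
Integrate the LHS by parts once:
  ∫_0^6 −u'' v dx = −[u'(x) v(x)]_0^6 + ∫_0^6 u'(x) v'(x) dx.
Thus ∫_0^6 u'(x) v'(x) dx = ∫_0^6 f(x) v(x) dx + [u'(x) v(x)]_0^6.
Choose V so that boundary terms are either known or forced to vanish.
u has inhomogeneous Neumann u'(0) = 2, u'(6) = 0. [u' v]_0^6 = (0)·v(6) − (2)·v(0) = − 2·v(0). Take V = H^1(0, 6); boundary term becomes part of RHS.
Weak formulation: find u (satisfying any essential BC) such that ∫_0^6 u'(x) v'(x) dx = ∫_0^6 f v dx − 2·v(0) for all v ∈ V (Neumann data are natural BCs: they enter the RHS as boundary terms).
Substituting f(x) = 5*cos(π*x/3) + 1/3, the right-hand side is ∫_0^6 (5*cos(π*x/3) + 1/3) v dx − 2·v(0).
Compatibility check (pure Neumann): taking v ≡ 1 ∈ V gives 0 = ∫_0^6 f dx + (0) − (2), i.e. ∫_0^6 f dx must equal u'(0) − u'(6) = 2. Indeed ∫_0^6 (5*cos(π*x/3) + 1/3) dx = 2, so the data are compatible. The solution is then unique only up to an additive constant (fix it e.g. by requiring ∫_0^6 u dx = 0).


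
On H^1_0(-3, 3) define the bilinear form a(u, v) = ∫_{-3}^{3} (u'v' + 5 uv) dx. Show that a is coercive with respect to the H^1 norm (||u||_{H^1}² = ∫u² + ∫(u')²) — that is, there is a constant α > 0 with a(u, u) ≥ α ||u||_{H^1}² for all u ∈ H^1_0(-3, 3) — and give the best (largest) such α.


α = 1

Coercivity of a(·,·) on H^1_0(-3, 3) means a(u, u) ≥ α ||u||_{H^1}² for every u ∈ H^1_0.
The interval has length L = 6, and Poincaré/coercivity depend only on L. Here a(u, u) = ∫(u')² + (5)·∫u².
Here c = 5 ≥ 1, so a(u,u) = ∫(u')² + c∫u² ≥ ∫(u')² + ∫u² = ||u||_{H^1}², i.e. α = 1 works. No larger α is possible: a(u,u) ≥ α||u||_{H^1}² means (1−α)∫(u')² ≥ (α−c)∫u², and for the modes u_n = sin(nπ(x−x₀)/L) (x₀ the left endpoint) one has ∫u_n²/∫(u_n')² = (L/(nπ))² → 0, so a(u_n,u_n)/||u_n||_{H^1}² → 1. Hence the optimal constant is α = 1.
Therefore α = 1.


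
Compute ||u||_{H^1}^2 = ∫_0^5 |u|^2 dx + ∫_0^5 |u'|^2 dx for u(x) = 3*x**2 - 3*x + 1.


||u||_{H^1}^2 = 8925/2

The H^1 norm (squared) on an interval (0, L) is
  ||u||_{H^1}^2 = ∫_0^L u(x)^2 dx + ∫_0^L u'(x)^2 dx.
Compute u'(x) = 6*x - 3.
Then u(x)^2 = 9*x**4 - 18*x**3 + 15*x**2 - 6*x + 1 and u'(x)^2 = 36*x**2 - 36*x + 9.
Integrate each monomial from 0 to 5 using ∫_0^5 c·x^n dx = c·5^(n+1)/(n+1):
  ∫_0^5 u(x)^2 dx = ∫_0^5 (9*x^4 - 18*x^3 + 15*x^2 - 6*x + 1) dx. Term by term:
    ∫_0^5 9*x^4 dx = 5625;  ∫_0^5 -18*x^3 dx = -5625/2;  ∫_0^5 15*x^2 dx = 625;
    ∫_0^5 -6*x dx = -75;  ∫_0^5 1 dx = 5.
  Sum: 5625 − 5625/2 + 625 − 75 + 5 = 6735/2.
  ∫_0^5 u'(x)^2 dx = ∫_0^5 (36*x^2 - 36*x + 9) dx. Term by term:
    ∫_0^5 36*x^2 dx = 1500;  ∫_0^5 -36*x dx = -450;  ∫_0^5 9 dx = 45.
  Sum: 1500 − 450 + 45 = 1095.
Adding: ||u||_{H^1}^2 = 6735/2 + 1095 = 8925/2.


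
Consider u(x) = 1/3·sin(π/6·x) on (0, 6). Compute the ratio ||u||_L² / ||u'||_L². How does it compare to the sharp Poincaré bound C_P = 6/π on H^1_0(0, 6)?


||u||_L² / ||u'||_L² = 6/π = C_P.

u(x) = 1/3·sin(π/6·x), so u'(x) = π*cos(π*x/6)/18.
Writing u(x) = A·sin(kπx/L) with A = 1/3 and k = 1, use ∫_0^L sin²(kπx/L) dx = L/2 and ∫_0^L cos²(kπx/L) dx = L/2.
u² = 1/9·sin²(π/6·x) and (u')² = π^2/324·cos²(π/6·x), and each of sin², cos² integrates to L/2 = 3 over (0, 6).
∫_0^6 u² dx = 1/3, so ||u||_L² = sqrt(3)/3.
∫_0^6 (u')² dx = π^2/108, so ||u'||_L² = sqrt(3)*π/18.
Ratio ||u||_L² / ||u'||_L² = 6/π.
Sharp Poincaré constant on H^1_0(0, 6) is C_P = L/π = 6/π, achieved by sin(π/6·x).
This is the k = 1 eigenfunction (up to amplitude), so the ratio equals the sharp Poincaré constant exactly.


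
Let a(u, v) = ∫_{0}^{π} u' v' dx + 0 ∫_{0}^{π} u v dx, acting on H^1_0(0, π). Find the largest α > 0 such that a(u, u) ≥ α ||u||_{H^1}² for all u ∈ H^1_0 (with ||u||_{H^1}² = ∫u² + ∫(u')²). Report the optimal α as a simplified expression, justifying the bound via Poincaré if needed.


α = 1/2

Coercivity of a(·,·) on H^1_0(0, π) means a(u, u) ≥ α ||u||_{H^1}² for every u ∈ H^1_0.
The interval has length L = π, and Poincaré/coercivity depend only on L. Here a(u, u) = ∫(u')² + (0)·∫u².
Here c = 0, so a(u,u) = ∫(u')² alone. The condition a(u,u) ≥ α||u||_{H^1}² reads (1−α)∫(u')² ≥ (α−c)∫u². Any admissible α is ≤ 1 (rapidly oscillating u have ∫u²/∫(u')² → 0), and α = 1 would force 0 ≥ (1−c)∫u², impossible since c < 1; so 1−α > 0. By the sharp Poincaré inequality on H^1_0 of an interval of length L, ∫(u')² ≥ (π/L)²∫u² with equality for the first sine mode sin(π(x−x₀)/L) (x₀ the left endpoint), so the inequality holds for all u iff (1−α)(π/L)² ≥ α − c, i.e. α ≤ ((π/L)² + c)/((π/L)² + 1) = (1 + c(L/π)²)/(1 + (L/π)²). (Direct route, valid since c ≤ 0: Poincaré gives c∫u² ≥ c(L/π)²∫(u')², so a(u,u) ≥ (1 + c(L/π)²)∫(u')², while ||u||_{H^1}² ≤ (1 + (L/π)²)∫(u')²; dividing yields the same α.) With (π/L)² = 1 and c = 0, the largest admissible constant is α = ((π/L)² + c)/((π/L)² + 1).
Simplifying, α = 1/2.


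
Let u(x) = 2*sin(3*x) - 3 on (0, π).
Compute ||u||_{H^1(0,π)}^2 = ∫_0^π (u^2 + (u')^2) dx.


||u||_{H^1(0,π)}^2 = -8 + 29*π

u'(x) = 6*cos(3*x).
Expand u² and (u')² and integrate term by term on (0, π), using: for integers n ≥ 1, ∫_0^π sin²(nx) dx = ∫_0^π cos²(nx) dx = π/2; for n ≠ n', ∫_0^π sin(nx)sin(n'x) dx = ∫_0^π cos(nx)cos(n'x) dx = 0; and by product-to-sum, ∫_0^π sin(nx)cos(n'x) dx = ½∫_0^π [sin((n+n')x) + sin((n−n')x)] dx, which is 0 when n+n' is even and 2n/(n²−n'²) when n+n' is odd (it need not vanish on (0, π)). For the constant mode: ∫_0^π 1 dx = π, ∫_0^π cos(nx) dx = 0, ∫_0^π sin(nx) dx = (1−(−1)^n)/n.
  u² squared terms: (-3)²·∫1 dx = 9·π = 9*π;  (2)²·∫sin(3x)² dx = 4·π/2 = 2*π.
  u² cross terms: 2·(-3)·(2)·∫1·sin(3x) dx = -12·(2/3) = -8.
  So ∫_0^π u² dx = 9*π + 2*π − 8 = -8 + 11*π.
  (u')² squared terms: (6)²·∫cos(3x)² dx = 36·π/2 = 18*π.
  So ∫_0^π (u')² dx = 18*π.
||u||_{H^1}^2 = (-8 + 11*π) + (18*π) = -8 + 29*π.


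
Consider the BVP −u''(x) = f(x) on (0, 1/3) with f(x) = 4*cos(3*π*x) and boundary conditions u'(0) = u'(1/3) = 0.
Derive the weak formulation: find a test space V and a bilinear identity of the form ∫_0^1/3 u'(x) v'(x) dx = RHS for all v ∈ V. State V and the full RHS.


V = H^1(0, 1/3) (no boundary constraint on v; u is determined up to an additive constant); weak form: ∫_0^1/3 u'v' dx = ∫_0^1/3 (4*cos(3*π*x)) v dx for all v ∈ V.

Multiply both sides by a test function v and integrate from 0 to 1/3:
  ∫_0^1/3 −u''(x) v(x) dx = ∫_0^1/3 f(x) v(x) dx.
Integrate the LHS by parts once:
  ∫_0^1/3 −u'' v dx = −[u'(x) v(x)]_0^1/3 + ∫_0^1/3 u'(x) v'(x) dx.
Thus ∫_0^1/3 u'(x) v'(x) dx = ∫_0^1/3 f(x) v(x) dx + [u'(x) v(x)]_0^1/3.
Choose V so that boundary terms are either known or forced to vanish.
u has homogeneous Neumann: u'(0) = u'(1/3) = 0. So [u' v]_0^1/3 = 0·v(1/3) − 0·v(0) = 0 for any v; take V = H^1(0, 1/3).
Weak formulation: find u (satisfying any essential BC) such that ∫_0^1/3 u'(x) v'(x) dx = ∫_0^1/3 f v dx for all v ∈ V (homogeneous Neumann, so boundary terms vanish).
Substituting f(x) = 4*cos(3*π*x), the right-hand side is ∫_0^1/3 (4*cos(3*π*x)) v dx.
Compatibility check (pure Neumann): taking v ≡ 1 ∈ V gives 0 = ∫_0^1/3 f dx + (0) − (0), i.e. ∫_0^1/3 f dx must equal u'(0) − u'(1/3) = 0. Indeed ∫_0^1/3 (4*cos(3*π*x)) dx = 0, so the data are compatible. The solution is then unique only up to an additive constant (fix it e.g. by requiring ∫_0^1/3 u dx = 0).


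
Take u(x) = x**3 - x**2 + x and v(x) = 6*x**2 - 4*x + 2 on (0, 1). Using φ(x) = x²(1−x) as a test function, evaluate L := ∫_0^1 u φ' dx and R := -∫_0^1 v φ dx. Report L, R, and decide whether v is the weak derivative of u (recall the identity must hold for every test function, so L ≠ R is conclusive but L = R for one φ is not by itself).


LHS = -1/12, RHS = -1/6. No, v is not the weak derivative of u.

u(x) = x**3 - x**2 + x, classical derivative u'(x) = 3*x**2 - 2*x + 1.
φ(x) = x²(1−x), so φ'(x) = x*(2 - 3*x).
Note φ(0) = φ(1) = 0, so the boundary term u·φ vanishes.
LHS = ∫_0^1 u(x) φ'(x) dx = ∫_0^1 (-3*x^5 + 5*x^4 - 5*x^3 + 2*x^2) dx. Term by term:
  ∫_0^1 -3*x^5 dx = -1/2;  ∫_0^1 5*x^4 dx = 1;  ∫_0^1 -5*x^3 dx = -5/4;
  ∫_0^1 2*x^2 dx = 2/3.
Sum: -1/2 + 1 − 5/4 + 2/3 = -1/12.
So LHS = -1/12.
∫_0^1 v(x) φ(x) dx = ∫_0^1 (-6*x^5 + 10*x^4 - 6*x^3 + 2*x^2) dx. Term by term:
  ∫_0^1 -6*x^5 dx = -1;  ∫_0^1 10*x^4 dx = 2;  ∫_0^1 -6*x^3 dx = -3/2;
  ∫_0^1 2*x^2 dx = 2/3.
Sum: -1 + 2 − 3/2 + 2/3 = 1/6.
So RHS = -∫_0^1 v(x) φ(x) dx = -1/6.
LHS − RHS = 1/12 ≠ 0, so the identity fails.
(For a valid weak derivative the identity must hold for EVERY test function, in particular this one. The failure shows v is NOT the weak derivative of u.)
Correct weak derivative would be u'(x) = 3*x**2 - 2*x + 1.


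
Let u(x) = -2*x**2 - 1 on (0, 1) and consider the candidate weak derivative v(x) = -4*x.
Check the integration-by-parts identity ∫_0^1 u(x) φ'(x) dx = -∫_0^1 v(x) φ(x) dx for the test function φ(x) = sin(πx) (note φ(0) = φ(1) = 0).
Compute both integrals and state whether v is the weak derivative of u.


LHS = 4/π, RHS = 4/π. Yes, v = u' weakly.

u(x) = -2*x**2 - 1, classical derivative u'(x) = -4*x.
φ(x) = sin(πx), so φ'(x) = π*cos(π*x).
Note φ(0) = φ(1) = 0, so the boundary term u·φ vanishes.
LHS = ∫_0^1 u(x) φ'(x) dx = ∫_0^1 (-2*π*x^2*cos(π*x) - π*cos(π*x)) dx. Term by term:
  ∫_0^1 -π*cos(π*x) dx = 0;  ∫_0^1 -2*π*x^2*cos(π*x) dx = 4/π.
Sum: 0 + 4/π = 4/π.
So LHS = 4/π.
∫_0^1 v(x) φ(x) dx = ∫_0^1 (-4*x*sin(π*x)) dx. Term by term:
  ∫_0^1 -4*x*sin(π*x) dx = -4/π.
So RHS = -∫_0^1 v(x) φ(x) dx = 4/π.
LHS = RHS, so the identity holds for this test φ.
Moreover u is smooth here and v(x) = u'(x) = -4*x pointwise, so the identity holds for every test function. Hence v is the weak derivative of u.


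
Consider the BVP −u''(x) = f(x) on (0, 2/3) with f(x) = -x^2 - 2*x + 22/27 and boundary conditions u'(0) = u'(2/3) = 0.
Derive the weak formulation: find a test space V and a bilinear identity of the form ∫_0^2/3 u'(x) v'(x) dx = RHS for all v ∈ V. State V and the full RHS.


V = H^1(0, 2/3) (no boundary constraint on v; u is determined up to an additive constant); weak form: ∫_0^2/3 u'v' dx = ∫_0^2/3 (-x^2 - 2*x + 22/27) v dx for all v ∈ V.

Multiply both sides by a test function v and integrate from 0 to 2/3:
  ∫_0^2/3 −u''(x) v(x) dx = ∫_0^2/3 f(x) v(x) dx.
Integrate the LHS by parts once:
  ∫_0^2/3 −u'' v dx = −[u'(x) v(x)]_0^2/3 + ∫_0^2/3 u'(x) v'(x) dx.
Thus ∫_0^2/3 u'(x) v'(x) dx = ∫_0^2/3 f(x) v(x) dx + [u'(x) v(x)]_0^2/3.
Choose V so that boundary terms are either known or forced to vanish.
u has homogeneous Neumann: u'(0) = u'(2/3) = 0. So [u' v]_0^2/3 = 0·v(2/3) − 0·v(0) = 0 for any v; take V = H^1(0, 2/3).
Weak formulation: find u (satisfying any essential BC) such that ∫_0^2/3 u'(x) v'(x) dx = ∫_0^2/3 f v dx for all v ∈ V (homogeneous Neumann, so boundary terms vanish).
Substituting f(x) = -x^2 - 2*x + 22/27, the right-hand side is ∫_0^2/3 (-x^2 - 2*x + 22/27) v dx.
Compatibility check (pure Neumann): taking v ≡ 1 ∈ V gives 0 = ∫_0^2/3 f dx + (0) − (0), i.e. ∫_0^2/3 f dx must equal u'(0) − u'(2/3) = 0. Indeed ∫_0^2/3 (-x^2 - 2*x + 22/27) dx = 0, so the data are compatible. The solution is then unique only up to an additive constant (fix it e.g. by requiring ∫_0^2/3 u dx = 0).


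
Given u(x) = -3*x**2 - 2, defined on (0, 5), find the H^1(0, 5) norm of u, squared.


||u||_{H^1}^2 = 7645

The H^1 norm (squared) on an interval (0, L) is
  ||u||_{H^1}^2 = ∫_0^L u(x)^2 dx + ∫_0^L u'(x)^2 dx.
Compute u'(x) = -6*x.
Then u(x)^2 = 9*x**4 + 12*x**2 + 4 and u'(x)^2 = 36*x**2.
Integrate each monomial from 0 to 5 using ∫_0^5 c·x^n dx = c·5^(n+1)/(n+1):
  ∫_0^5 u(x)^2 dx = ∫_0^5 (9*x^4 + 12*x^2 + 4) dx. Term by term:
    ∫_0^5 9*x^4 dx = 5625;  ∫_0^5 12*x^2 dx = 500;  ∫_0^5 4 dx = 20.
  Sum: 5625 + 500 + 20 = 6145.
  ∫_0^5 u'(x)^2 dx = ∫_0^5 (36*x^2) dx. Term by term:
    ∫_0^5 36*x^2 dx = 1500.
Adding: ||u||_{H^1}^2 = 6145 + 1500 = 7645.


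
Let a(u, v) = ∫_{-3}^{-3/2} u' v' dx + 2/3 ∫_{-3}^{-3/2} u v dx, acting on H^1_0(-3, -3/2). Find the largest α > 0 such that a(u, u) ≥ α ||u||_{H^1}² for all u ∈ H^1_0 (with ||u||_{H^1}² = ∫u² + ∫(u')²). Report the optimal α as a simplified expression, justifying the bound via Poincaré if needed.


α = 2*(3 + 2*π^2)/(9 + 4*π^2)

Coercivity of a(·,·) on H^1_0(-3, -3/2) means a(u, u) ≥ α ||u||_{H^1}² for every u ∈ H^1_0.
The interval has length L = 3/2, and Poincaré/coercivity depend only on L. Here a(u, u) = ∫(u')² + (2/3)·∫u².
Here 0 < c = 2/3 < 1. The condition a(u,u) ≥ α||u||_{H^1}² reads (1−α)∫(u')² ≥ (α−c)∫u². Any admissible α is ≤ 1 (rapidly oscillating u have ∫u²/∫(u')² → 0), and α = 1 would force 0 ≥ (1−c)∫u², impossible since c < 1; so 1−α > 0. By the sharp Poincaré inequality on H^1_0 of an interval of length L, ∫(u')² ≥ (π/L)²∫u² with equality for the first sine mode sin(π(x−x₀)/L) (x₀ the left endpoint), so the inequality holds for all u iff (1−α)(π/L)² ≥ α − c, i.e. α ≤ ((π/L)² + c)/((π/L)² + 1) = (1 + c(L/π)²)/(1 + (L/π)²). With (π/L)² = 4*π^2/9 and c = 2/3, the largest admissible constant is α = ((π/L)² + c)/((π/L)² + 1).
Simplifying, α = 2*(3 + 2*π^2)/(9 + 4*π^2).


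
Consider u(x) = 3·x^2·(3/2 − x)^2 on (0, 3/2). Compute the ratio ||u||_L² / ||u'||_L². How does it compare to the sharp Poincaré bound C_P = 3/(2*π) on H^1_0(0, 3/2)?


||u||_L² / ||u'||_L² = sqrt(3)/4 < C_P = 3/(2*π).

u(x) = 3·x^2·(3/2 − x)^2, so u'(x) = 3*x*(2*x - 3)*(4*x - 3)/2.
u(x) = 3·x^2·(3/2 − x)^2 vanishes at x = 0 and x = 3/2, so u ∈ H^1_0(0, 3/2). Differentiate via the product rule and integrate the resulting polynomials term by term.
  ∫_0^3/2 u² dx = ∫_0^3/2 (9*x^8 - 54*x^7 + 243*x^6/2 - 243*x^5/2 + 729*x^4/16) dx. Term by term:
    ∫_0^3/2 9*x^8 dx = 19683/512;  ∫_0^3/2 -54*x^7 dx = -177147/1024;  ∫_0^3/2 243*x^6/2 dx = 531441/1792;
    ∫_0^3/2 -243*x^5/2 dx = -59049/256;  ∫_0^3/2 729*x^4/16 dx = 177147/2560.
  Sum: 19683/512 − 177147/1024 + 531441/1792 − 59049/256 + 177147/2560 = 19683/35840.
  ∫_0^3/2 (u')² dx = ∫_0^3/2 (144*x^6 - 648*x^5 + 1053*x^4 - 729*x^3 + 729*x^2/4) dx. Term by term:
    ∫_0^3/2 144*x^6 dx = 19683/56;  ∫_0^3/2 -648*x^5 dx = -19683/16;  ∫_0^3/2 1053*x^4 dx = 255879/160;
    ∫_0^3/2 -729*x^3 dx = -59049/64;  ∫_0^3/2 729*x^2/4 dx = 6561/32.
  Sum: 19683/56 − 19683/16 + 255879/160 − 59049/64 + 6561/32 = 6561/2240.
∫_0^3/2 u² dx = 19683/35840, so ||u||_L² = 81*sqrt(105)/1120.
∫_0^3/2 (u')² dx = 6561/2240, so ||u'||_L² = 81*sqrt(35)/280.
Ratio ||u||_L² / ||u'||_L² = sqrt(3)/4.
Sharp Poincaré constant on H^1_0(0, 3/2) is C_P = L/π = 3/(2*π), achieved by sin(2*π/3·x).
A polynomial bump cannot attain the sharp Poincaré constant (only the first sine eigenfunction does), so the ratio is strictly less than C_P, consistent with ||u||_L² ≤ C_P ||u'||_L².


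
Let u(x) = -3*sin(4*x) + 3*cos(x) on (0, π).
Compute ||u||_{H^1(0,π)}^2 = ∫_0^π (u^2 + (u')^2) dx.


||u||_{H^1(0,π)}^2 = -96/5 + 171*π/2

u'(x) = -3*sin(x) - 12*cos(4*x).
Expand u² and (u')² and integrate term by term on (0, π), using: for integers n ≥ 1, ∫_0^π sin²(nx) dx = ∫_0^π cos²(nx) dx = π/2; for n ≠ n', ∫_0^π sin(nx)sin(n'x) dx = ∫_0^π cos(nx)cos(n'x) dx = 0; and by product-to-sum, ∫_0^π sin(nx)cos(n'x) dx = ½∫_0^π [sin((n+n')x) + sin((n−n')x)] dx, which is 0 when n+n' is even and 2n/(n²−n'²) when n+n' is odd (it need not vanish on (0, π)).
  u² squared terms: (-3)²·∫sin(4x)² dx = 9·π/2 = 9*π/2;  (3)²·∫cos(x)² dx = 9·π/2 = 9*π/2.
  u² cross terms: 2·(-3)·(3)·∫sin(4x)·cos(x) dx = -18·(8/15) = -48/5.
  So ∫_0^π u² dx = 9*π/2 + 9*π/2 − 48/5 = -48/5 + 9*π.
  (u')² squared terms: (-12)²·∫cos(4x)² dx = 144·π/2 = 72*π;  (-3)²·∫sin(x)² dx = 9·π/2 = 9*π/2.
  (u')² cross terms: 2·(-12)·(-3)·∫cos(4x)·sin(x) dx = 72·(-2/15) = -48/5.
  So ∫_0^π (u')² dx = 72*π + 9*π/2 − 48/5 = -48/5 + 153*π/2.
||u||_{H^1}^2 = (-48/5 + 9*π) + (-48/5 + 153*π/2) = -96/5 + 171*π/2.


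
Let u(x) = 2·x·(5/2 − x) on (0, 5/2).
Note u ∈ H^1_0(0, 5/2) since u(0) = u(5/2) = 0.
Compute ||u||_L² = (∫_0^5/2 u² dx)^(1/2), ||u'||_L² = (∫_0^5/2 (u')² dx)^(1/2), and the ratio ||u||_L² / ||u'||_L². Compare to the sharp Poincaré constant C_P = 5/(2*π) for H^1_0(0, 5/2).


||u||_L² / ||u'||_L² = sqrt(10)/4 < C_P = 5/(2*π).

u(x) = 2·x·(5/2 − x), so u'(x) = 5 - 4*x.
u(x) = 2·x·(5/2 − x) vanishes at x = 0 and x = 5/2, so u ∈ H^1_0(0, 5/2). Differentiate via the product rule and integrate the resulting polynomials term by term.
  ∫_0^5/2 u² dx = ∫_0^5/2 (4*x^4 - 20*x^3 + 25*x^2) dx. Term by term:
    ∫_0^5/2 4*x^4 dx = 625/8;  ∫_0^5/2 -20*x^3 dx = -3125/16;  ∫_0^5/2 25*x^2 dx = 3125/24.
  Sum: 625/8 − 3125/16 + 3125/24 = 625/48.
  ∫_0^5/2 (u')² dx = ∫_0^5/2 (16*x^2 - 40*x + 25) dx. Term by term:
    ∫_0^5/2 16*x^2 dx = 250/3;  ∫_0^5/2 -40*x dx = -125;  ∫_0^5/2 25 dx = 125/2.
  Sum: 250/3 − 125 + 125/2 = 125/6.
∫_0^5/2 u² dx = 625/48, so ||u||_L² = 25*sqrt(3)/12.
∫_0^5/2 (u')² dx = 125/6, so ||u'||_L² = 5*sqrt(30)/6.
Ratio ||u||_L² / ||u'||_L² = sqrt(10)/4.
Sharp Poincaré constant on H^1_0(0, 5/2) is C_P = L/π = 5/(2*π), achieved by sin(2*π/5·x).
A polynomial bump cannot attain the sharp Poincaré constant (only the first sine eigenfunction does), so the ratio is strictly less than C_P, consistent with ||u||_L² ≤ C_P ||u'||_L².


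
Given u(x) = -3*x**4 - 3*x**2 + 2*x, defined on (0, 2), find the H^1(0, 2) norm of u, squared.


||u||_{H^1}^2 = 435976/105

The H^1 norm (squared) on an interval (0, L) is
  ||u||_{H^1}^2 = ∫_0^L u(x)^2 dx + ∫_0^L u'(x)^2 dx.
Compute u'(x) = -12*x**3 - 6*x + 2.
Then u(x)^2 = 9*x**8 + 18*x**6 - 12*x**5 + 9*x**4 - 12*x**3 + 4*x**2 and u'(x)^2 = 144*x**6 + 144*x**4 - 48*x**3 + 36*x**2 - 24*x + 4.
Integrate each monomial from 0 to 2 using ∫_0^2 c·x^n dx = c·2^(n+1)/(n+1):
  ∫_0^2 u(x)^2 dx = ∫_0^2 (9*x^8 + 18*x^6 - 12*x^5 + 9*x^4 - 12*x^3 + 4*x^2) dx. Term by term:
    ∫_0^2 9*x^8 dx = 512;  ∫_0^2 18*x^6 dx = 2304/7;  ∫_0^2 -12*x^5 dx = -128;
    ∫_0^2 9*x^4 dx = 288/5;  ∫_0^2 -12*x^3 dx = -48;  ∫_0^2 4*x^2 dx = 32/3.
  Sum: 512 + 2304/7 − 128 + 288/5 − 48 + 32/3 = 77008/105.
  ∫_0^2 u'(x)^2 dx = ∫_0^2 (144*x^6 + 144*x^4 - 48*x^3 + 36*x^2 - 24*x + 4) dx. Term by term:
    ∫_0^2 144*x^6 dx = 18432/7;  ∫_0^2 144*x^4 dx = 4608/5;  ∫_0^2 -48*x^3 dx = -192;
    ∫_0^2 36*x^2 dx = 96;  ∫_0^2 -24*x dx = -48;  ∫_0^2 4 dx = 8.
  Sum: 18432/7 + 4608/5 − 192 + 96 − 48 + 8 = 119656/35.
Adding: ||u||_{H^1}^2 = 77008/105 + 119656/35 = 435976/105.


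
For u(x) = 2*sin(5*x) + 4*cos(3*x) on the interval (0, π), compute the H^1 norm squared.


||u||_{H^1(0,π)}^2 = 132*π

u'(x) = -12*sin(3*x) + 10*cos(5*x).
Expand u² and (u')² and integrate term by term on (0, π), using: for integers n ≥ 1, ∫_0^π sin²(nx) dx = ∫_0^π cos²(nx) dx = π/2; for n ≠ n', ∫_0^π sin(nx)sin(n'x) dx = ∫_0^π cos(nx)cos(n'x) dx = 0; and by product-to-sum, ∫_0^π sin(nx)cos(n'x) dx = ½∫_0^π [sin((n+n')x) + sin((n−n')x)] dx, which is 0 when n+n' is even and 2n/(n²−n'²) when n+n' is odd (it need not vanish on (0, π)).
  u² squared terms: (2)²·∫sin(5x)² dx = 4·π/2 = 2*π;  (4)²·∫cos(3x)² dx = 16·π/2 = 8*π.
  u² cross terms: 2·(2)·(4)·∫sin(5x)·cos(3x) dx = 16·(0) = 0.
  So ∫_0^π u² dx = 2*π + 8*π + 0 = 10*π.
  (u')² squared terms: (-12)²·∫sin(3x)² dx = 144·π/2 = 72*π;  (10)²·∫cos(5x)² dx = 100·π/2 = 50*π.
  (u')² cross terms: 2·(-12)·(10)·∫sin(3x)·cos(5x) dx = -240·(0) = 0.
  So ∫_0^π (u')² dx = 72*π + 50*π + 0 = 122*π.
||u||_{H^1}^2 = (10*π) + (122*π) = 132*π.


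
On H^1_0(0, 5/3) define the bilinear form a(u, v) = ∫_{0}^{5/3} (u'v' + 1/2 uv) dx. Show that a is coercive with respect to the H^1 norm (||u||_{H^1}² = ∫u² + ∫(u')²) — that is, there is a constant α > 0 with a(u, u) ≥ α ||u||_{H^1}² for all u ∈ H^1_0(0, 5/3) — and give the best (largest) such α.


α = (25 + 18*π^2)/(2*(25 + 9*π^2))

Coercivity of a(·,·) on H^1_0(0, 5/3) means a(u, u) ≥ α ||u||_{H^1}² for every u ∈ H^1_0.
The interval has length L = 5/3, and Poincaré/coercivity depend only on L. Here a(u, u) = ∫(u')² + (1/2)·∫u².
Here 0 < c = 1/2 < 1. The condition a(u,u) ≥ α||u||_{H^1}² reads (1−α)∫(u')² ≥ (α−c)∫u². Any admissible α is ≤ 1 (rapidly oscillating u have ∫u²/∫(u')² → 0), and α = 1 would force 0 ≥ (1−c)∫u², impossible since c < 1; so 1−α > 0. By the sharp Poincaré inequality on H^1_0 of an interval of length L, ∫(u')² ≥ (π/L)²∫u² with equality for the first sine mode sin(π(x−x₀)/L) (x₀ the left endpoint), so the inequality holds for all u iff (1−α)(π/L)² ≥ α − c, i.e. α ≤ ((π/L)² + c)/((π/L)² + 1) = (1 + c(L/π)²)/(1 + (L/π)²). With (π/L)² = 9*π^2/25 and c = 1/2, the largest admissible constant is α = ((π/L)² + c)/((π/L)² + 1).
Simplifying, α = (25 + 18*π^2)/(2*(25 + 9*π^2)).


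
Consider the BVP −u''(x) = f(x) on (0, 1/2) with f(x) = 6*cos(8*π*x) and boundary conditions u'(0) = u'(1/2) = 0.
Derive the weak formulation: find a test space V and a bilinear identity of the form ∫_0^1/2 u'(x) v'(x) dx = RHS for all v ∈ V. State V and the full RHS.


V = H^1(0, 1/2) (no boundary constraint on v; u is determined up to an additive constant); weak form: ∫_0^1/2 u'v' dx = ∫_0^1/2 (6*cos(8*π*x)) v dx for all v ∈ V.

Multiply both sides by a test function v and integrate from 0 to 1/2:
  ∫_0^1/2 −u''(x) v(x) dx = ∫_0^1/2 f(x) v(x) dx.
Integrate the LHS by parts once:
  ∫_0^1/2 −u'' v dx = −[u'(x) v(x)]_0^1/2 + ∫_0^1/2 u'(x) v'(x) dx.
Thus ∫_0^1/2 u'(x) v'(x) dx = ∫_0^1/2 f(x) v(x) dx + [u'(x) v(x)]_0^1/2.
Choose V so that boundary terms are either known or forced to vanish.
u has homogeneous Neumann: u'(0) = u'(1/2) = 0. So [u' v]_0^1/2 = 0·v(1/2) − 0·v(0) = 0 for any v; take V = H^1(0, 1/2).
Weak formulation: find u (satisfying any essential BC) such that ∫_0^1/2 u'(x) v'(x) dx = ∫_0^1/2 f v dx for all v ∈ V (homogeneous Neumann, so boundary terms vanish).
Substituting f(x) = 6*cos(8*π*x), the right-hand side is ∫_0^1/2 (6*cos(8*π*x)) v dx.
Compatibility check (pure Neumann): taking v ≡ 1 ∈ V gives 0 = ∫_0^1/2 f dx + (0) − (0), i.e. ∫_0^1/2 f dx must equal u'(0) − u'(1/2) = 0. Indeed ∫_0^1/2 (6*cos(8*π*x)) dx = 0, so the data are compatible. The solution is then unique only up to an additive constant (fix it e.g. by requiring ∫_0^1/2 u dx = 0).


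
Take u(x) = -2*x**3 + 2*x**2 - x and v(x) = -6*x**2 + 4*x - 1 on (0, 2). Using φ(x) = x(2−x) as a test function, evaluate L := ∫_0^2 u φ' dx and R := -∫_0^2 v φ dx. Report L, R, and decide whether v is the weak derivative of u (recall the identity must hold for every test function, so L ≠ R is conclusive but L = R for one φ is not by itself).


LHS = 28/5, RHS = 28/5. Yes, v = u' weakly.

u(x) = -2*x**3 + 2*x**2 - x, classical derivative u'(x) = -6*x**2 + 4*x - 1.
φ(x) = x(2−x), so φ'(x) = 2 - 2*x.
Note φ(0) = φ(2) = 0, so the boundary term u·φ vanishes.
LHS = ∫_0^2 u(x) φ'(x) dx = ∫_0^2 (4*x^4 - 8*x^3 + 6*x^2 - 2*x) dx. Term by term:
  ∫_0^2 4*x^4 dx = 128/5;  ∫_0^2 -8*x^3 dx = -32;  ∫_0^2 6*x^2 dx = 16;
  ∫_0^2 -2*x dx = -4.
Sum: 128/5 − 32 + 16 − 4 = 28/5.
So LHS = 28/5.
∫_0^2 v(x) φ(x) dx = ∫_0^2 (6*x^4 - 16*x^3 + 9*x^2 - 2*x) dx. Term by term:
  ∫_0^2 6*x^4 dx = 192/5;  ∫_0^2 -16*x^3 dx = -64;  ∫_0^2 9*x^2 dx = 24;
  ∫_0^2 -2*x dx = -4.
Sum: 192/5 − 64 + 24 − 4 = -28/5.
So RHS = -∫_0^2 v(x) φ(x) dx = 28/5.
LHS = RHS, so the identity holds for this test φ.
Moreover u is smooth here and v(x) = u'(x) = -6*x**2 + 4*x - 1 pointwise, so the identity holds for every test function. Hence v is the weak derivative of u.


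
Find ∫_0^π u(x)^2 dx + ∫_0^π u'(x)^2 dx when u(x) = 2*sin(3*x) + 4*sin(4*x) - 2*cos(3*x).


||u||_{H^1(0,π)}^2 = -1280/7 + 176*π

u'(x) = 6*sin(3*x) + 6*cos(3*x) + 16*cos(4*x).
Expand u² and (u')² and integrate term by term on (0, π), using: for integers n ≥ 1, ∫_0^π sin²(nx) dx = ∫_0^π cos²(nx) dx = π/2; for n ≠ n', ∫_0^π sin(nx)sin(n'x) dx = ∫_0^π cos(nx)cos(n'x) dx = 0; and by product-to-sum, ∫_0^π sin(nx)cos(n'x) dx = ½∫_0^π [sin((n+n')x) + sin((n−n')x)] dx, which is 0 when n+n' is even and 2n/(n²−n'²) when n+n' is odd (it need not vanish on (0, π)).
  u² squared terms: (-2)²·∫cos(3x)² dx = 4·π/2 = 2*π;  (2)²·∫sin(3x)² dx = 4·π/2 = 2*π;  (4)²·∫sin(4x)² dx = 16·π/2 = 8*π.
  u² cross terms: 2·(-2)·(2)·∫cos(3x)·sin(3x) dx = -8·(0) = 0;  2·(-2)·(4)·∫cos(3x)·sin(4x) dx = -16·(8/7) = -128/7;  2·(2)·(4)·∫sin(3x)·sin(4x) dx = 16·(0) = 0.
  So ∫_0^π u² dx = 2*π + 2*π + 8*π + 0 − 128/7 + 0 = -128/7 + 12*π.
  (u')² squared terms: (6)²·∫cos(3x)² dx = 36·π/2 = 18*π;  (6)²·∫sin(3x)² dx = 36·π/2 = 18*π;  (16)²·∫cos(4x)² dx = 256·π/2 = 128*π.
  (u')² cross terms: 2·(6)·(6)·∫cos(3x)·sin(3x) dx = 72·(0) = 0;  2·(6)·(16)·∫cos(3x)·cos(4x) dx = 192·(0) = 0;  2·(6)·(16)·∫sin(3x)·cos(4x) dx = 192·(-6/7) = -1152/7.
  So ∫_0^π (u')² dx = 18*π + 18*π + 128*π + 0 + 0 − 1152/7 = -1152/7 + 164*π.
||u||_{H^1}^2 = (-128/7 + 12*π) + (-1152/7 + 164*π) = -1280/7 + 176*π.


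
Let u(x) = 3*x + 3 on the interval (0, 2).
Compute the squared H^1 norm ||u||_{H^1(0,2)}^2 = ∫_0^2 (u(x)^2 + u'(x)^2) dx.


||u||_{H^1}^2 = 96

The H^1 norm (squared) on an interval (0, L) is
  ||u||_{H^1}^2 = ∫_0^L u(x)^2 dx + ∫_0^L u'(x)^2 dx.
Compute u'(x) = 3.
Then u(x)^2 = 9*x**2 + 18*x + 9 and u'(x)^2 = 9.
Integrate each monomial from 0 to 2 using ∫_0^2 c·x^n dx = c·2^(n+1)/(n+1):
  ∫_0^2 u(x)^2 dx = ∫_0^2 (9*x^2 + 18*x + 9) dx. Term by term:
    ∫_0^2 9*x^2 dx = 24;  ∫_0^2 18*x dx = 36;  ∫_0^2 9 dx = 18.
  Sum: 24 + 36 + 18 = 78.
  ∫_0^2 u'(x)^2 dx = ∫_0^2 (9) dx. Term by term:
    ∫_0^2 9 dx = 18.
Adding: ||u||_{H^1}^2 = 78 + 18 = 96.


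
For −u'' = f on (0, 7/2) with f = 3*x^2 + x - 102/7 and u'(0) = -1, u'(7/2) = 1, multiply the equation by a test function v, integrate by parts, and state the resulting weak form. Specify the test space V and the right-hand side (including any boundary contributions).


V = H^1(0, 7/2) (v unrestricted at boundary; u is determined up to an additive constant); weak form: ∫_0^7/2 u'v' dx = ∫_0^7/2 (3*x^2 + x - 102/7) v dx + v(7/2) + v(0) for all v ∈ V.

Multiply both sides by a test function v and integrate from 0 to 7/2:
  ∫_0^7/2 −u''(x) v(x) dx = ∫_0^7/2 f(x) v(x) dx.
Integrate the LHS by parts once:
  ∫_0^7/2 −u'' v dx = −[u'(x) v(x)]_0^7/2 + ∫_0^7/2 u'(x) v'(x) dx.
Thus ∫_0^7/2 u'(x) v'(x) dx = ∫_0^7/2 f(x) v(x) dx + [u'(x) v(x)]_0^7/2.
Choose V so that boundary terms are either known or forced to vanish.
u has inhomogeneous Neumann u'(0) = -1, u'(7/2) = 1. [u' v]_0^7/2 = (1)·v(7/2) − (-1)·v(0) = v(7/2) + v(0). Take V = H^1(0, 7/2); boundary term becomes part of RHS.
Weak formulation: find u (satisfying any essential BC) such that ∫_0^7/2 u'(x) v'(x) dx = ∫_0^7/2 f v dx + v(7/2) + v(0) for all v ∈ V (Neumann data are natural BCs: they enter the RHS as boundary terms).
Substituting f(x) = 3*x^2 + x - 102/7, the right-hand side is ∫_0^7/2 (3*x^2 + x - 102/7) v dx + v(7/2) + v(0).
Compatibility check (pure Neumann): taking v ≡ 1 ∈ V gives 0 = ∫_0^7/2 f dx + (1) − (-1), i.e. ∫_0^7/2 f dx must equal u'(0) − u'(7/2) = -2. Indeed ∫_0^7/2 (3*x^2 + x - 102/7) dx = -2, so the data are compatible. The solution is then unique only up to an additive constant (fix it e.g. by requiring ∫_0^7/2 u dx = 0).


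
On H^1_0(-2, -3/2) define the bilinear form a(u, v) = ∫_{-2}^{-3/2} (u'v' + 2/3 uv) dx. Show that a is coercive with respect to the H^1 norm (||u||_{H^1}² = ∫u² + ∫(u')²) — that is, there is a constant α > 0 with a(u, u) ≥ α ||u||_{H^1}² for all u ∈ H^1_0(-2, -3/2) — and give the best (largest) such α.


α = 2*(1 + 6*π^2)/(3*(1 + 4*π^2))

Coercivity of a(·,·) on H^1_0(-2, -3/2) means a(u, u) ≥ α ||u||_{H^1}² for every u ∈ H^1_0.
The interval has length L = 1/2, and Poincaré/coercivity depend only on L. Here a(u, u) = ∫(u')² + (2/3)·∫u².
Here 0 < c = 2/3 < 1. The condition a(u,u) ≥ α||u||_{H^1}² reads (1−α)∫(u')² ≥ (α−c)∫u². Any admissible α is ≤ 1 (rapidly oscillating u have ∫u²/∫(u')² → 0), and α = 1 would force 0 ≥ (1−c)∫u², impossible since c < 1; so 1−α > 0. By the sharp Poincaré inequality on H^1_0 of an interval of length L, ∫(u')² ≥ (π/L)²∫u² with equality for the first sine mode sin(π(x−x₀)/L) (x₀ the left endpoint), so the inequality holds for all u iff (1−α)(π/L)² ≥ α − c, i.e. α ≤ ((π/L)² + c)/((π/L)² + 1) = (1 + c(L/π)²)/(1 + (L/π)²). With (π/L)² = 4*π^2 and c = 2/3, the largest admissible constant is α = ((π/L)² + c)/((π/L)² + 1).
Simplifying, α = 2*(1 + 6*π^2)/(3*(1 + 4*π^2)).


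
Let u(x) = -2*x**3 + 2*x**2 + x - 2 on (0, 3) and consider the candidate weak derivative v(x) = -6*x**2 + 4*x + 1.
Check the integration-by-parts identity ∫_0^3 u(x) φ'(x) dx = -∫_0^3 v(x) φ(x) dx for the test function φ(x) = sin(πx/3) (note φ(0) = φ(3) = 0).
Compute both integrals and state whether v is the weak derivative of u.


LHS = -648/π^3 + 120/π, RHS = -648/π^3 + 120/π. Yes, v = u' weakly.

u(x) = -2*x**3 + 2*x**2 + x - 2, classical derivative u'(x) = -6*x**2 + 4*x + 1.
φ(x) = sin(πx/3), so φ'(x) = π*cos(π*x/3)/3.
Note φ(0) = φ(3) = 0, so the boundary term u·φ vanishes.
LHS = ∫_0^3 u(x) φ'(x) dx = ∫_0^3 (-2*π*x^3*cos(π*x/3)/3 + 2*π*x^2*cos(π*x/3)/3 + π*x*cos(π*x/3)/3 - 2*π*cos(π*x/3)/3) dx. Term by term:
  ∫_0^3 -2*π*cos(π*x/3)/3 dx = 0;  ∫_0^3 -2*π*x^3*cos(π*x/3)/3 dx = -648/π^3 + 162/π;  ∫_0^3 π*x*cos(π*x/3)/3 dx = -6/π;
  ∫_0^3 2*π*x^2*cos(π*x/3)/3 dx = -36/π.
Sum: 0 + -648/π^3 + 162/π − 6/π − 36/π = -648/π^3 + 120/π.
So LHS = -648/π^3 + 120/π.
∫_0^3 v(x) φ(x) dx = ∫_0^3 (-6*x^2*sin(π*x/3) + 4*x*sin(π*x/3) + sin(π*x/3)) dx. Term by term:
  ∫_0^3 -6*x^2*sin(π*x/3) dx = -162/π + 648/π^3;  ∫_0^3 4*x*sin(π*x/3) dx = 36/π;  ∫_0^3 sin(π*x/3) dx = 6/π.
Sum: -162/π + 648/π^3 + 36/π + 6/π = -120/π + 648/π^3.
So RHS = -∫_0^3 v(x) φ(x) dx = -648/π^3 + 120/π.
LHS = RHS, so the identity holds for this test φ.
Moreover u is smooth here and v(x) = u'(x) = -6*x**2 + 4*x + 1 pointwise, so the identity holds for every test function. Hence v is the weak derivative of u.


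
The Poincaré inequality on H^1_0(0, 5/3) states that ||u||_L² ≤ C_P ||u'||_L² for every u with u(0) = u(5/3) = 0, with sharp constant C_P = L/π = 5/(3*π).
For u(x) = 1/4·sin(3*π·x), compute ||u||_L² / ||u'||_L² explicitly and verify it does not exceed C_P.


||u||_L² / ||u'||_L² = 1/(3*π) < C_P = 5/(3*π).

u(x) = 1/4·sin(3*π·x), so u'(x) = 3*π*cos(3*π*x)/4.
Writing u(x) = A·sin(kπx/L) with A = 1/4 and k = 5, use ∫_0^L sin²(kπx/L) dx = L/2 and ∫_0^L cos²(kπx/L) dx = L/2.
u² = 1/16·sin²(3*π·x) and (u')² = 9*π^2/16·cos²(3*π·x), and each of sin², cos² integrates to L/2 = 5/6 over (0, 5/3).
∫_0^5/3 u² dx = 5/96, so ||u||_L² = sqrt(30)/24.
∫_0^5/3 (u')² dx = 15*π^2/32, so ||u'||_L² = sqrt(30)*π/8.
Ratio ||u||_L² / ||u'||_L² = 1/(3*π).
Sharp Poincaré constant on H^1_0(0, 5/3) is C_P = L/π = 5/(3*π), achieved by sin(3*π/5·x).
This is the k = 5 harmonic; the ratio L/(kπ) is strictly less than C_P = L/π, consistent with the sharp inequality ||u||_L² ≤ C_P ||u'||_L².


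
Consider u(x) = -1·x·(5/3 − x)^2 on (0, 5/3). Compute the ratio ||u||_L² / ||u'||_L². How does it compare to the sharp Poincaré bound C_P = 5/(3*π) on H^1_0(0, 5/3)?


||u||_L² / ||u'||_L² = 5*sqrt(14)/42 < C_P = 5/(3*π).

u(x) = -1·x·(5/3 − x)^2, so u'(x) = (5 - 9*x)*(3*x - 5)/9.
u(x) = -1·x·(5/3 − x)^2 vanishes at x = 0 and x = 5/3, so u ∈ H^1_0(0, 5/3). Differentiate via the product rule and integrate the resulting polynomials term by term.
  ∫_0^5/3 u² dx = ∫_0^5/3 (x^6 - 20*x^5/3 + 50*x^4/3 - 500*x^3/27 + 625*x^2/81) dx. Term by term:
    ∫_0^5/3 x^6 dx = 78125/15309;  ∫_0^5/3 -20*x^5/3 dx = -156250/6561;  ∫_0^5/3 50*x^4/3 dx = 31250/729;
    ∫_0^5/3 -500*x^3/27 dx = -78125/2187;  ∫_0^5/3 625*x^2/81 dx = 78125/6561.
  Sum: 78125/15309 − 156250/6561 + 31250/729 − 78125/2187 + 78125/6561 = 15625/45927.
  ∫_0^5/3 (u')² dx = ∫_0^5/3 (9*x^4 - 40*x^3 + 550*x^2/9 - 1000*x/27 + 625/81) dx. Term by term:
    ∫_0^5/3 9*x^4 dx = 625/27;  ∫_0^5/3 -40*x^3 dx = -6250/81;  ∫_0^5/3 550*x^2/9 dx = 68750/729;
    ∫_0^5/3 -1000*x/27 dx = -12500/243;  ∫_0^5/3 625/81 dx = 3125/243.
  Sum: 625/27 − 6250/81 + 68750/729 − 12500/243 + 3125/243 = 1250/729.
∫_0^5/3 u² dx = 15625/45927, so ||u||_L² = 125*sqrt(7)/567.
∫_0^5/3 (u')² dx = 1250/729, so ||u'||_L² = 25*sqrt(2)/27.
Ratio ||u||_L² / ||u'||_L² = 5*sqrt(14)/42.
Sharp Poincaré constant on H^1_0(0, 5/3) is C_P = L/π = 5/(3*π), achieved by sin(3*π/5·x).
A polynomial bump cannot attain the sharp Poincaré constant (only the first sine eigenfunction does), so the ratio is strictly less than C_P, consistent with ||u||_L² ≤ C_P ||u'||_L².


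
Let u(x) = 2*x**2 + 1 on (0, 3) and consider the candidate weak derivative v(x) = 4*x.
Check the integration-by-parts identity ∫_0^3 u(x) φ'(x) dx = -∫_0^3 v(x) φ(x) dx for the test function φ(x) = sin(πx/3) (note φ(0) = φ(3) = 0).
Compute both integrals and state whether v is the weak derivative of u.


LHS = -36/π, RHS = -36/π. Yes, v = u' weakly.

u(x) = 2*x**2 + 1, classical derivative u'(x) = 4*x.
φ(x) = sin(πx/3), so φ'(x) = π*cos(π*x/3)/3.
Note φ(0) = φ(3) = 0, so the boundary term u·φ vanishes.
LHS = ∫_0^3 u(x) φ'(x) dx = ∫_0^3 (2*π*x^2*cos(π*x/3)/3 + π*cos(π*x/3)/3) dx. Term by term:
  ∫_0^3 π*cos(π*x/3)/3 dx = 0;  ∫_0^3 2*π*x^2*cos(π*x/3)/3 dx = -36/π.
Sum: 0 − 36/π = -36/π.
So LHS = -36/π.
∫_0^3 v(x) φ(x) dx = ∫_0^3 (4*x*sin(π*x/3)) dx. Term by term:
  ∫_0^3 4*x*sin(π*x/3) dx = 36/π.
So RHS = -∫_0^3 v(x) φ(x) dx = -36/π.
LHS = RHS, so the identity holds for this test φ.
Moreover u is smooth here and v(x) = u'(x) = 4*x pointwise, so the identity holds for every test function. Hence v is the weak derivative of u.


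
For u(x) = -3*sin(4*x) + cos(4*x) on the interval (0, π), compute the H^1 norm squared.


||u||_{H^1(0,π)}^2 = 85*π

u'(x) = -4*sin(4*x) - 12*cos(4*x).
Expand u² and (u')² and integrate term by term on (0, π), using: for integers n ≥ 1, ∫_0^π sin²(nx) dx = ∫_0^π cos²(nx) dx = π/2; for n ≠ n', ∫_0^π sin(nx)sin(n'x) dx = ∫_0^π cos(nx)cos(n'x) dx = 0; and by product-to-sum, ∫_0^π sin(nx)cos(n'x) dx = ½∫_0^π [sin((n+n')x) + sin((n−n')x)] dx, which is 0 when n+n' is even and 2n/(n²−n'²) when n+n' is odd (it need not vanish on (0, π)).
  u² squared terms: (-3)²·∫sin(4x)² dx = 9·π/2 = 9*π/2;  (1)²·∫cos(4x)² dx = 1·π/2 = π/2.
  u² cross terms: 2·(-3)·(1)·∫sin(4x)·cos(4x) dx = -6·(0) = 0.
  So ∫_0^π u² dx = 9*π/2 + π/2 + 0 = 5*π.
  (u')² squared terms: (-12)²·∫cos(4x)² dx = 144·π/2 = 72*π;  (-4)²·∫sin(4x)² dx = 16·π/2 = 8*π.
  (u')² cross terms: 2·(-12)·(-4)·∫cos(4x)·sin(4x) dx = 96·(0) = 0.
  So ∫_0^π (u')² dx = 72*π + 8*π + 0 = 80*π.
||u||_{H^1}^2 = (5*π) + (80*π) = 85*π.


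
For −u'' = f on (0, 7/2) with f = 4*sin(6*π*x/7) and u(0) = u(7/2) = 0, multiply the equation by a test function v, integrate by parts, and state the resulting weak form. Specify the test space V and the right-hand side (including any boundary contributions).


V = H^1_0(0, 7/2) (so v(0) = v(7/2) = 0); weak form: ∫_0^7/2 u'v' dx = ∫_0^7/2 (4*sin(6*π*x/7)) v dx for all v ∈ V.

Multiply both sides by a test function v and integrate from 0 to 7/2:
  ∫_0^7/2 −u''(x) v(x) dx = ∫_0^7/2 f(x) v(x) dx.
Integrate the LHS by parts once:
  ∫_0^7/2 −u'' v dx = −[u'(x) v(x)]_0^7/2 + ∫_0^7/2 u'(x) v'(x) dx.
Thus ∫_0^7/2 u'(x) v'(x) dx = ∫_0^7/2 f(x) v(x) dx + [u'(x) v(x)]_0^7/2.
Choose V so that boundary terms are either known or forced to vanish.
u is Dirichlet: u(0) = u(7/2) = 0. Let V = H^1_0(0, 7/2); then v(0) = v(7/2) = 0, and [u' v]_0^7/2 = 0.
Weak formulation: find u (satisfying any essential BC) such that ∫_0^7/2 u'(x) v'(x) dx = ∫_0^7/2 f v dx for all v ∈ V.
Substituting f(x) = 4*sin(6*π*x/7), the right-hand side is ∫_0^7/2 (4*sin(6*π*x/7)) v dx.


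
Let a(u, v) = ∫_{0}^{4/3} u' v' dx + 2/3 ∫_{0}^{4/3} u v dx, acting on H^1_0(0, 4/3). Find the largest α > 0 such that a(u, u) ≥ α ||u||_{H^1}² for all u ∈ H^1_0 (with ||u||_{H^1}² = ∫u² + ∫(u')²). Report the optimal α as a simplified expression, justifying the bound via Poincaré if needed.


α = (32 + 27*π^2)/(3*(16 + 9*π^2))

Coercivity of a(·,·) on H^1_0(0, 4/3) means a(u, u) ≥ α ||u||_{H^1}² for every u ∈ H^1_0.
The interval has length L = 4/3, and Poincaré/coercivity depend only on L. Here a(u, u) = ∫(u')² + (2/3)·∫u².
Here 0 < c = 2/3 < 1. The condition a(u,u) ≥ α||u||_{H^1}² reads (1−α)∫(u')² ≥ (α−c)∫u². Any admissible α is ≤ 1 (rapidly oscillating u have ∫u²/∫(u')² → 0), and α = 1 would force 0 ≥ (1−c)∫u², impossible since c < 1; so 1−α > 0. By the sharp Poincaré inequality on H^1_0 of an interval of length L, ∫(u')² ≥ (π/L)²∫u² with equality for the first sine mode sin(π(x−x₀)/L) (x₀ the left endpoint), so the inequality holds for all u iff (1−α)(π/L)² ≥ α − c, i.e. α ≤ ((π/L)² + c)/((π/L)² + 1) = (1 + c(L/π)²)/(1 + (L/π)²). With (π/L)² = 9*π^2/16 and c = 2/3, the largest admissible constant is α = ((π/L)² + c)/((π/L)² + 1).
Simplifying, α = (32 + 27*π^2)/(3*(16 + 9*π^2)).


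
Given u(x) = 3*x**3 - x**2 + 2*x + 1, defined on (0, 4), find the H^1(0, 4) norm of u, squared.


||u||_{H^1}^2 = 1222492/35

The H^1 norm (squared) on an interval (0, L) is
  ||u||_{H^1}^2 = ∫_0^L u(x)^2 dx + ∫_0^L u'(x)^2 dx.
Compute u'(x) = 9*x**2 - 2*x + 2.
Then u(x)^2 = 9*x**6 - 6*x**5 + 13*x**4 + 2*x**3 + 2*x**2 + 4*x + 1 and u'(x)^2 = 81*x**4 - 36*x**3 + 40*x**2 - 8*x + 4.
Integrate each monomial from 0 to 4 using ∫_0^4 c·x^n dx = c·4^(n+1)/(n+1):
  ∫_0^4 u(x)^2 dx = ∫_0^4 (9*x^6 - 6*x^5 + 13*x^4 + 2*x^3 + 2*x^2 + 4*x + 1) dx. Term by term:
    ∫_0^4 9*x^6 dx = 147456/7;  ∫_0^4 -6*x^5 dx = -4096;  ∫_0^4 13*x^4 dx = 13312/5;
    ∫_0^4 2*x^3 dx = 128;  ∫_0^4 2*x^2 dx = 128/3;  ∫_0^4 4*x dx = 32;
    ∫_0^4 1 dx = 4.
  Sum: 147456/7 − 4096 + 13312/5 + 128 + 128/3 + 32 + 4 = 2083012/105.
  ∫_0^4 u'(x)^2 dx = ∫_0^4 (81*x^4 - 36*x^3 + 40*x^2 - 8*x + 4) dx. Term by term:
    ∫_0^4 81*x^4 dx = 82944/5;  ∫_0^4 -36*x^3 dx = -2304;  ∫_0^4 40*x^2 dx = 2560/3;
    ∫_0^4 -8*x dx = -64;  ∫_0^4 4 dx = 16.
  Sum: 82944/5 − 2304 + 2560/3 − 64 + 16 = 226352/15.
Adding: ||u||_{H^1}^2 = 2083012/105 + 226352/15 = 1222492/35.
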